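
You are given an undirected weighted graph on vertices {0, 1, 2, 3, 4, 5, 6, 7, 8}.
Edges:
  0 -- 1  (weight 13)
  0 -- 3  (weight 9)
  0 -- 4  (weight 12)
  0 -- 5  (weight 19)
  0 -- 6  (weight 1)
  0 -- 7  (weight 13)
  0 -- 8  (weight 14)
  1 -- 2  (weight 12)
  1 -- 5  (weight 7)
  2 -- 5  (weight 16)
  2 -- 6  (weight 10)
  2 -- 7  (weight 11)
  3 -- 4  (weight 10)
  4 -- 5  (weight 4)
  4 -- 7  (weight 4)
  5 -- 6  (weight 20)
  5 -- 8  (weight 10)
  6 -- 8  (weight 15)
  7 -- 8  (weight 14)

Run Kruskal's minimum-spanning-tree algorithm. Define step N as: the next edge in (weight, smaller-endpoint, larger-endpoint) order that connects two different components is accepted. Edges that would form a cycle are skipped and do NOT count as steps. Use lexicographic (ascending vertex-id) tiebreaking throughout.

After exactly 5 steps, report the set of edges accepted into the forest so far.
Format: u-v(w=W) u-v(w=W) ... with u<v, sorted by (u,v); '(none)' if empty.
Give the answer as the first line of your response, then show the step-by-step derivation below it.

0-3(w=9) 0-6(w=1) 1-5(w=7) 4-5(w=4) 4-7(w=4)

step 1: add edge 0-6 (w=1); MST = {0-6(w=1)}
step 2: add edge 4-5 (w=4); MST = {0-6(w=1) 4-5(w=4)}
step 3: add edge 4-7 (w=4); MST = {0-6(w=1) 4-5(w=4) 4-7(w=4)}
step 4: add edge 1-5 (w=7); MST = {0-6(w=1) 1-5(w=7) 4-5(w=4) 4-7(w=4)}
step 5: add edge 0-3 (w=9); MST = {0-3(w=9) 0-6(w=1) 1-5(w=7) 4-5(w=4) 4-7(w=4)}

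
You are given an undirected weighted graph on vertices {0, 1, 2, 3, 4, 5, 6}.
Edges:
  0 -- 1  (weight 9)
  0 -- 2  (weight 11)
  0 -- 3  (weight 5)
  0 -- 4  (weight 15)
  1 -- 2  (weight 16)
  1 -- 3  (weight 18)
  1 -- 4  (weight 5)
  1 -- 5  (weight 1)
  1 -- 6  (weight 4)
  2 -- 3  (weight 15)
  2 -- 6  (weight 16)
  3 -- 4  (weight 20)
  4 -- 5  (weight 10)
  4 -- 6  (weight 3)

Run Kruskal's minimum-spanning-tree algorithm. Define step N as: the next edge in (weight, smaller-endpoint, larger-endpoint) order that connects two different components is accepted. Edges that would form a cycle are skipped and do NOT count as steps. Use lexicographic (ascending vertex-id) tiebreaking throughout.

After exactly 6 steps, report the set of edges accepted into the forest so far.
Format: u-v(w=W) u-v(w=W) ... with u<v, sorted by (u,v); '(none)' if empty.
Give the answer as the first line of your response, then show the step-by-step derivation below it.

0-1(w=9) 0-2(w=11) 0-3(w=5) 1-5(w=1) 1-6(w=4) 4-6(w=3)

step 1: add edge 1-5 (w=1); MST = {1-5(w=1)}
step 2: add edge 4-6 (w=3); MST = {1-5(w=1) 4-6(w=3)}
step 3: add edge 1-6 (w=4); MST = {1-5(w=1) 1-6(w=4) 4-6(w=3)}
step 4: add edge 0-3 (w=5); MST = {0-3(w=5) 1-5(w=1) 1-6(w=4) 4-6(w=3)}
step 5: add edge 0-1 (w=9); MST = {0-1(w=9) 0-3(w=5) 1-5(w=1) 1-6(w=4) 4-6(w=3)}
step 6: add edge 0-2 (w=11); MST = {0-1(w=9) 0-2(w=11) 0-3(w=5) 1-5(w=1) 1-6(w=4) 4-6(w=3)}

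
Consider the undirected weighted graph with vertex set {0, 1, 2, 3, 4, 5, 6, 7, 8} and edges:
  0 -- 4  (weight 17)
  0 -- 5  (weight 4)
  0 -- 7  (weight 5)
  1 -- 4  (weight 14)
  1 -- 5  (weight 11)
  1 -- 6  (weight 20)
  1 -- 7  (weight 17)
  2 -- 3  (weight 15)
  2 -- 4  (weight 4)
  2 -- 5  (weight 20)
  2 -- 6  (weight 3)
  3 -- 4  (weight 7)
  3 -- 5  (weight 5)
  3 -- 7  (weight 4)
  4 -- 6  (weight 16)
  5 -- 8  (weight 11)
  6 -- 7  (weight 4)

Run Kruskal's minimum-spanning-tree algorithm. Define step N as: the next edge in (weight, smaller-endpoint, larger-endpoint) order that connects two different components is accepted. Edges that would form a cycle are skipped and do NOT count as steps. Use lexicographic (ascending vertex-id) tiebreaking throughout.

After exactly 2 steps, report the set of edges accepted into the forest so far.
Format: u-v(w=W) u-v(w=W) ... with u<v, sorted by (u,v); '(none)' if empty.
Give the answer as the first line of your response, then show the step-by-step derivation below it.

0-5(w=4) 2-6(w=3)

step 1: add edge 2-6 (w=3); MST = {2-6(w=3)}
step 2: add edge 0-5 (w=4); MST = {0-5(w=4) 2-6(w=3)}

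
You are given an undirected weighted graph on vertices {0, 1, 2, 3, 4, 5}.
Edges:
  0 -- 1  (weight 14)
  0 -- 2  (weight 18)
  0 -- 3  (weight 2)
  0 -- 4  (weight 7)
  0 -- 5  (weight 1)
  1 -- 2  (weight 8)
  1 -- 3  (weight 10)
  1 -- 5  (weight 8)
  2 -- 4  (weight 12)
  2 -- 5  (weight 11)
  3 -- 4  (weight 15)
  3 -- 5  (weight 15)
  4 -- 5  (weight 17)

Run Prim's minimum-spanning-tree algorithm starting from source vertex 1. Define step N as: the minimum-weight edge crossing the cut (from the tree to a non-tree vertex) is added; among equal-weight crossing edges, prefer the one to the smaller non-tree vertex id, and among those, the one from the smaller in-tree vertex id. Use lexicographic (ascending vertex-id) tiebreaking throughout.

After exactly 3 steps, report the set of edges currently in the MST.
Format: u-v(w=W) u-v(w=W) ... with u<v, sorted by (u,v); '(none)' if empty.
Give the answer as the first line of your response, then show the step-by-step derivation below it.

0-5(w=1) 1-2(w=8) 1-5(w=8)

step 1: add edge 1-2 (w=8); MST = {1-2(w=8)}
step 2: add edge 1-5 (w=8); MST = {1-2(w=8) 1-5(w=8)}
step 3: add edge 0-5 (w=1); MST = {0-5(w=1) 1-2(w=8) 1-5(w=8)}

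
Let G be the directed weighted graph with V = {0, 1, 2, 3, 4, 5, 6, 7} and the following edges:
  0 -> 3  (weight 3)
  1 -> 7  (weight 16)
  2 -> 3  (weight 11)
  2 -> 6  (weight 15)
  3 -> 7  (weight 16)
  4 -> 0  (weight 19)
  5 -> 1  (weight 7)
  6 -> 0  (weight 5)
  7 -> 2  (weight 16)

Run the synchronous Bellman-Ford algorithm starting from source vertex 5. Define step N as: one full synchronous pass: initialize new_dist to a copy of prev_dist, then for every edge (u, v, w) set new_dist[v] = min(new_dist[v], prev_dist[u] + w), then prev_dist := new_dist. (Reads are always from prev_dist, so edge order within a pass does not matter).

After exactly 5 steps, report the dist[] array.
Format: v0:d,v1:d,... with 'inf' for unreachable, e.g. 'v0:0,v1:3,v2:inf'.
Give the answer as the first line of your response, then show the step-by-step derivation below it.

v0:59,v1:7,v2:39,v3:50,v4:inf,v5:0,v6:54,v7:23

step 1: dist = v0:inf,v1:7,v2:inf,v3:inf,v4:inf,v5:0,v6:inf,v7:inf
step 2: dist = v0:inf,v1:7,v2:inf,v3:inf,v4:inf,v5:0,v6:inf,v7:23
step 3: dist = v0:inf,v1:7,v2:39,v3:inf,v4:inf,v5:0,v6:inf,v7:23
step 4: dist = v0:inf,v1:7,v2:39,v3:50,v4:inf,v5:0,v6:54,v7:23
step 5: dist = v0:59,v1:7,v2:39,v3:50,v4:inf,v5:0,v6:54,v7:23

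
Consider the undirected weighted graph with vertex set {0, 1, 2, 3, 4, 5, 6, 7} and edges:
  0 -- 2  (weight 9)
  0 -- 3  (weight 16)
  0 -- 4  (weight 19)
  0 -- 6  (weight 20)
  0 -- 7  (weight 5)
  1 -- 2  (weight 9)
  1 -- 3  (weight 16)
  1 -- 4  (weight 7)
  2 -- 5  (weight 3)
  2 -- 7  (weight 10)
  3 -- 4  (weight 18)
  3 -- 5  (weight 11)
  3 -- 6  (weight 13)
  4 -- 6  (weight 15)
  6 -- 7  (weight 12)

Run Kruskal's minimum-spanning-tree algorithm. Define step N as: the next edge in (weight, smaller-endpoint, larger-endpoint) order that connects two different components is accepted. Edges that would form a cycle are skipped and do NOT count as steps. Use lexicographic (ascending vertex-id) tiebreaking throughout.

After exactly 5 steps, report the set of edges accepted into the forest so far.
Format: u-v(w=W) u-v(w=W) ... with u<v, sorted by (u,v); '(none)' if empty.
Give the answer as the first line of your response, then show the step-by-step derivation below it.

0-2(w=9) 0-7(w=5) 1-2(w=9) 1-4(w=7) 2-5(w=3)

step 1: add edge 2-5 (w=3); MST = {2-5(w=3)}
step 2: add edge 0-7 (w=5); MST = {0-7(w=5) 2-5(w=3)}
step 3: add edge 1-4 (w=7); MST = {0-7(w=5) 1-4(w=7) 2-5(w=3)}
step 4: add edge 0-2 (w=9); MST = {0-2(w=9) 0-7(w=5) 1-4(w=7) 2-5(w=3)}
step 5: add edge 1-2 (w=9); MST = {0-2(w=9) 0-7(w=5) 1-2(w=9) 1-4(w=7) 2-5(w=3)}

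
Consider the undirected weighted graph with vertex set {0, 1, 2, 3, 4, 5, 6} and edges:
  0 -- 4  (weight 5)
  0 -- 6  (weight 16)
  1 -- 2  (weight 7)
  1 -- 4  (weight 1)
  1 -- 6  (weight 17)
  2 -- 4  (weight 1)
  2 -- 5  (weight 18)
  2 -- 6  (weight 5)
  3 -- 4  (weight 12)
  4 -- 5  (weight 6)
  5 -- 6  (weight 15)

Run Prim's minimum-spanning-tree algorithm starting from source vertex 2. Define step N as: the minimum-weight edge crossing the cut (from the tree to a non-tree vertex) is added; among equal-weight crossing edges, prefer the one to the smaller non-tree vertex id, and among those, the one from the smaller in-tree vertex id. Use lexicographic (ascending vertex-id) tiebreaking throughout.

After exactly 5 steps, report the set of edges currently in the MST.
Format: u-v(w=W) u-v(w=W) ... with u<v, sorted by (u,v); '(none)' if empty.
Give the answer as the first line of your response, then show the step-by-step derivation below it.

0-4(w=5) 1-4(w=1) 2-4(w=1) 2-6(w=5) 4-5(w=6)

step 1: add edge 2-4 (w=1); MST = {2-4(w=1)}
step 2: add edge 1-4 (w=1); MST = {1-4(w=1) 2-4(w=1)}
step 3: add edge 0-4 (w=5); MST = {0-4(w=5) 1-4(w=1) 2-4(w=1)}
step 4: add edge 2-6 (w=5); MST = {0-4(w=5) 1-4(w=1) 2-4(w=1) 2-6(w=5)}
step 5: add edge 4-5 (w=6); MST = {0-4(w=5) 1-4(w=1) 2-4(w=1) 2-6(w=5) 4-5(w=6)}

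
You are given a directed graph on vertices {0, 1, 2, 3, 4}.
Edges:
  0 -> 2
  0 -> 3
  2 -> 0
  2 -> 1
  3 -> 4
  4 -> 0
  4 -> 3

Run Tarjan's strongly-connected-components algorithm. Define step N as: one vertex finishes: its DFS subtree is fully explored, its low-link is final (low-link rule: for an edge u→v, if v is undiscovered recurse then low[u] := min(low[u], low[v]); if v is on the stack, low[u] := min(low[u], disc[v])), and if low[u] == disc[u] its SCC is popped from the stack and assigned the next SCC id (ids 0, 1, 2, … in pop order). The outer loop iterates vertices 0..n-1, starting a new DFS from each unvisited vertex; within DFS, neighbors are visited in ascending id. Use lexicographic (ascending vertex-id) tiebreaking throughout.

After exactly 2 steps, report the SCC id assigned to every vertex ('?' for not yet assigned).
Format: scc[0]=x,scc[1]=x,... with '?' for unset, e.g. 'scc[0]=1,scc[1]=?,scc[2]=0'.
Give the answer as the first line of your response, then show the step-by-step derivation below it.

scc[0]=?,scc[1]=0,scc[2]=?,scc[3]=?,scc[4]=?

step 1: low=(low[0]=0,low[1]=2,low[2]=0,low[3]=?,low[4]=?); scc=(scc[0]=?,scc[1]=0,scc[2]=?,scc[3]=?,scc[4]=?)
step 2: low=(low[0]=0,low[1]=2,low[2]=0,low[3]=?,low[4]=?); scc=(scc[0]=?,scc[1]=0,scc[2]=?,scc[3]=?,scc[4]=?)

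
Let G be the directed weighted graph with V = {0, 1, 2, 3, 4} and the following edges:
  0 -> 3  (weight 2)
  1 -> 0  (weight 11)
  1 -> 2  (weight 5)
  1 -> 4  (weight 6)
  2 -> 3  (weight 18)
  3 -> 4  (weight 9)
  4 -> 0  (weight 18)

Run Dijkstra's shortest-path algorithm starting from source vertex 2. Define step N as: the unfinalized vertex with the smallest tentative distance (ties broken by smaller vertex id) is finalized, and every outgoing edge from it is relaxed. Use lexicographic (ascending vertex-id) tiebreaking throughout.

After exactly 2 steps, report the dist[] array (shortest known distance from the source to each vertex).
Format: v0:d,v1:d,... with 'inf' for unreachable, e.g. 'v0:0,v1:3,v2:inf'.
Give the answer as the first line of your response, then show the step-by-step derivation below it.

v0:inf,v1:inf,v2:0,v3:18,v4:27

step 1: dist = v0:inf,v1:inf,v2:0,v3:18,v4:inf
step 2: dist = v0:inf,v1:inf,v2:0,v3:18,v4:27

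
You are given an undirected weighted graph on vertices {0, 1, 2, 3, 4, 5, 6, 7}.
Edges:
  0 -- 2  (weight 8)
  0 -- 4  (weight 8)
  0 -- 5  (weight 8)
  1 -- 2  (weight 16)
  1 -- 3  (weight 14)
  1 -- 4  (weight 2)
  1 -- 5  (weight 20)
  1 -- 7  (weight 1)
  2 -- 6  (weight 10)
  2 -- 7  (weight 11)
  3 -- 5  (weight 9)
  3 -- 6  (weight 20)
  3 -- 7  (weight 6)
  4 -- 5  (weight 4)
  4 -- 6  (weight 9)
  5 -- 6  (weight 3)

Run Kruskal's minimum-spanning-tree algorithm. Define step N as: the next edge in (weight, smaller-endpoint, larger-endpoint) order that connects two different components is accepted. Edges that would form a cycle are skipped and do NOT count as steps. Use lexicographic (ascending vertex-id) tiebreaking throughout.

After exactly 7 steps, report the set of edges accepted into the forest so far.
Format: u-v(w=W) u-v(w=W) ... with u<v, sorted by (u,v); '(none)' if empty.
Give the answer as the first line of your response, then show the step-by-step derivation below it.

0-2(w=8) 0-4(w=8) 1-4(w=2) 1-7(w=1) 3-7(w=6) 4-5(w=4) 5-6(w=3)

step 1: add edge 1-7 (w=1); MST = {1-7(w=1)}
step 2: add edge 1-4 (w=2); MST = {1-4(w=2) 1-7(w=1)}
step 3: add edge 5-6 (w=3); MST = {1-4(w=2) 1-7(w=1) 5-6(w=3)}
step 4: add edge 4-5 (w=4); MST = {1-4(w=2) 1-7(w=1) 4-5(w=4) 5-6(w=3)}
step 5: add edge 3-7 (w=6); MST = {1-4(w=2) 1-7(w=1) 3-7(w=6) 4-5(w=4) 5-6(w=3)}
step 6: add edge 0-2 (w=8); MST = {0-2(w=8) 1-4(w=2) 1-7(w=1) 3-7(w=6) 4-5(w=4) 5-6(w=3)}
step 7: add edge 0-4 (w=8); MST = {0-2(w=8) 0-4(w=8) 1-4(w=2) 1-7(w=1) 3-7(w=6) 4-5(w=4) 5-6(w=3)}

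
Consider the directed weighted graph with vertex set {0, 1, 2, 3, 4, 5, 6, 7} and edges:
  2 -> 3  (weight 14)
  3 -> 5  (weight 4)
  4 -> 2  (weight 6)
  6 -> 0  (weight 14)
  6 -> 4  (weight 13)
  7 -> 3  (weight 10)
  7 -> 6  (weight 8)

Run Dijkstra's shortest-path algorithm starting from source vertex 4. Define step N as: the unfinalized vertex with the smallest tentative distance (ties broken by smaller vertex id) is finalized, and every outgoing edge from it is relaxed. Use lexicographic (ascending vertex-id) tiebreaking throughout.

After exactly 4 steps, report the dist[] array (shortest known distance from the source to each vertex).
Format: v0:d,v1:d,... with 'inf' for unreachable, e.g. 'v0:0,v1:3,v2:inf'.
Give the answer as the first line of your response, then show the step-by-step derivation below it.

v0:inf,v1:inf,v2:6,v3:20,v4:0,v5:24,v6:inf,v7:inf

step 1: dist = v0:inf,v1:inf,v2:6,v3:inf,v4:0,v5:inf,v6:inf,v7:inf
step 2: dist = v0:inf,v1:inf,v2:6,v3:20,v4:0,v5:inf,v6:inf,v7:inf
step 3: dist = v0:inf,v1:inf,v2:6,v3:20,v4:0,v5:24,v6:inf,v7:inf
step 4: dist = v0:inf,v1:inf,v2:6,v3:20,v4:0,v5:24,v6:inf,v7:inf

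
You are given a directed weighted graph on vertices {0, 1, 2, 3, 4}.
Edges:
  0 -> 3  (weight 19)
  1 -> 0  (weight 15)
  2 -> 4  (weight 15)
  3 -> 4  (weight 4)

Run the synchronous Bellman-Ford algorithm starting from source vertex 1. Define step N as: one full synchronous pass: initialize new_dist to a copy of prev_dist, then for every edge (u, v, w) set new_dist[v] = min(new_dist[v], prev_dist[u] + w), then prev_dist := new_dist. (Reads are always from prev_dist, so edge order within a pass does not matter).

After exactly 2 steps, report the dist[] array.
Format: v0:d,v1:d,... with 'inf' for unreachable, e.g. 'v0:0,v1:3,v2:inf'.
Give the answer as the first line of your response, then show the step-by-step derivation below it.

v0:15,v1:0,v2:inf,v3:34,v4:inf

step 1: dist = v0:15,v1:0,v2:inf,v3:inf,v4:inf
step 2: dist = v0:15,v1:0,v2:inf,v3:34,v4:inf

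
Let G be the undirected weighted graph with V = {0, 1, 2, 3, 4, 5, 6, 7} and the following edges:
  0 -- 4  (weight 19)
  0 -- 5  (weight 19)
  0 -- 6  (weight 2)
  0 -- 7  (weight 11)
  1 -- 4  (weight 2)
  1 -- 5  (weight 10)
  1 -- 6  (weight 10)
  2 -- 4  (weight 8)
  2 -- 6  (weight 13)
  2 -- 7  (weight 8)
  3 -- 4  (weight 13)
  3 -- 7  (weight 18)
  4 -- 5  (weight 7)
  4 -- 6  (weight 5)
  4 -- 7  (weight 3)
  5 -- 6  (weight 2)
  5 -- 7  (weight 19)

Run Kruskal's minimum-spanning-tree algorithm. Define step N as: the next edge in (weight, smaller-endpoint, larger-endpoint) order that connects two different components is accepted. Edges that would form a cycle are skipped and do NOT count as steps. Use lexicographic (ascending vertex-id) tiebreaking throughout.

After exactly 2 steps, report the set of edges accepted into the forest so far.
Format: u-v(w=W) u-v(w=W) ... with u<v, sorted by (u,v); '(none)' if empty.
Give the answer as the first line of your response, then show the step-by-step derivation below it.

0-6(w=2) 1-4(w=2)

step 1: add edge 0-6 (w=2); MST = {0-6(w=2)}
step 2: add edge 1-4 (w=2); MST = {0-6(w=2) 1-4(w=2)}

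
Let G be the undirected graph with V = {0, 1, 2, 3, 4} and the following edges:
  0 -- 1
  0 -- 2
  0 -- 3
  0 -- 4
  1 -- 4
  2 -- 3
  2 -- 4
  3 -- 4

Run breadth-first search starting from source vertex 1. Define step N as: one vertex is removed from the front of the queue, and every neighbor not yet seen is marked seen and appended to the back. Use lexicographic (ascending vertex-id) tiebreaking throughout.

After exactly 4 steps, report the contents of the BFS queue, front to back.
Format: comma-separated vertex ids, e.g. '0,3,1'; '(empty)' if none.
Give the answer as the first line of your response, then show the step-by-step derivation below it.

3

step 1: dequeue 1; queue=[0,4]; order=1
step 2: dequeue 0; queue=[4,2,3]; order=1,0
step 3: dequeue 4; queue=[2,3]; order=1,0,4
step 4: dequeue 2; queue=[3]; order=1,0,4,2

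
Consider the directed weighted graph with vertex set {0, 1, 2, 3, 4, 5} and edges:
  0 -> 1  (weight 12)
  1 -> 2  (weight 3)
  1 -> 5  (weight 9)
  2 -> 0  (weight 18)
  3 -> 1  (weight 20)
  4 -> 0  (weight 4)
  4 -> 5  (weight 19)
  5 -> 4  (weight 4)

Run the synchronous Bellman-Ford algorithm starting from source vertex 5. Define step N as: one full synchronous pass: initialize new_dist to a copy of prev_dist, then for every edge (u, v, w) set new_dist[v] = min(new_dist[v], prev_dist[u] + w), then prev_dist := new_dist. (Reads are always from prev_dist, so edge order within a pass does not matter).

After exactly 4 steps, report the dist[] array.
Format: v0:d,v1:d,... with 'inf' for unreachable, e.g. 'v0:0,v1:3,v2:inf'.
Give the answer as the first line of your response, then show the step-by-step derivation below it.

v0:8,v1:20,v2:23,v3:inf,v4:4,v5:0

step 1: dist = v0:inf,v1:inf,v2:inf,v3:inf,v4:4,v5:0
step 2: dist = v0:8,v1:inf,v2:inf,v3:inf,v4:4,v5:0
step 3: dist = v0:8,v1:20,v2:inf,v3:inf,v4:4,v5:0
step 4: dist = v0:8,v1:20,v2:23,v3:inf,v4:4,v5:0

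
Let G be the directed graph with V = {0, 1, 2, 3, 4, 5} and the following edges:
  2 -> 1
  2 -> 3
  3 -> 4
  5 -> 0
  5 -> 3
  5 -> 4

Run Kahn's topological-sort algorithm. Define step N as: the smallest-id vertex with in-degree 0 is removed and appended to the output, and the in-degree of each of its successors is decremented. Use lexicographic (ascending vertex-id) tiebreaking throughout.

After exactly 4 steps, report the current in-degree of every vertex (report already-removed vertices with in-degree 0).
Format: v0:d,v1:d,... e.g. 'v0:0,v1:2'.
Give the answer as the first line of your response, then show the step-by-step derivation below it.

v0:0,v1:0,v2:0,v3:0,v4:1,v5:0

step 1: output 2; order=[2]; indeg=(1,0,0,1,2,0)
step 2: output 1; order=[2,1]; indeg=(1,0,0,1,2,0)
step 3: output 5; order=[2,1,5]; indeg=(0,0,0,0,1,0)
step 4: output 0; order=[2,1,5,0]; indeg=(0,0,0,0,1,0)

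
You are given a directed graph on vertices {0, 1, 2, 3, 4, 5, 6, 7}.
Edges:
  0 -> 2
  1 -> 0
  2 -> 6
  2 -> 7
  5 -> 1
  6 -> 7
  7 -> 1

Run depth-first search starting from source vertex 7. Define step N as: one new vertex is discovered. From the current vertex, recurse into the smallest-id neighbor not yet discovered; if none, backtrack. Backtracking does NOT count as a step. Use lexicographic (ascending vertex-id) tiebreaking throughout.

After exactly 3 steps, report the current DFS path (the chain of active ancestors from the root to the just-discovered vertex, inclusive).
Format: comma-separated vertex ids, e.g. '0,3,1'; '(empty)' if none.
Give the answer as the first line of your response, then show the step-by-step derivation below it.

7,1,0

step 1: discover 7; path=7; order=7
step 2: discover 1; path=7>1; order=7,1
step 3: discover 0; path=7>1>0; order=7,1,0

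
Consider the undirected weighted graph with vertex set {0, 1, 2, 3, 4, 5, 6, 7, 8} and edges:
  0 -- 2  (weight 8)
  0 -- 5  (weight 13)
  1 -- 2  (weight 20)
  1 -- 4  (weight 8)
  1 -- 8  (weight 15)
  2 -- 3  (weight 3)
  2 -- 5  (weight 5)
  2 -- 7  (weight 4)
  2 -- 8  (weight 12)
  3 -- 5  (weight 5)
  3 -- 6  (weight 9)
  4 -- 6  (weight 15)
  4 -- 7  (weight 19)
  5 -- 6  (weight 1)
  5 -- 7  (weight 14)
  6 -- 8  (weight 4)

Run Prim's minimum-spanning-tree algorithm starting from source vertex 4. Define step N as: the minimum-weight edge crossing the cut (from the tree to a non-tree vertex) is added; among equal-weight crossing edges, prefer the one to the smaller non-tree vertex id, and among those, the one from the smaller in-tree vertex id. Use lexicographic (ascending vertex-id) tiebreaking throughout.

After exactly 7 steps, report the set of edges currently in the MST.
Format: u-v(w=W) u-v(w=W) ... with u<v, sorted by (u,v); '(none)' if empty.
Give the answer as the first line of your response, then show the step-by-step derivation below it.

1-4(w=8) 2-3(w=3) 2-5(w=5) 2-7(w=4) 4-6(w=15) 5-6(w=1) 6-8(w=4)

step 1: add edge 1-4 (w=8); MST = {1-4(w=8)}
step 2: add edge 4-6 (w=15); MST = {1-4(w=8) 4-6(w=15)}
step 3: add edge 5-6 (w=1); MST = {1-4(w=8) 4-6(w=15) 5-6(w=1)}
step 4: add edge 6-8 (w=4); MST = {1-4(w=8) 4-6(w=15) 5-6(w=1) 6-8(w=4)}
step 5: add edge 2-5 (w=5); MST = {1-4(w=8) 2-5(w=5) 4-6(w=15) 5-6(w=1) 6-8(w=4)}
step 6: add edge 2-3 (w=3); MST = {1-4(w=8) 2-3(w=3) 2-5(w=5) 4-6(w=15) 5-6(w=1) 6-8(w=4)}
step 7: add edge 2-7 (w=4); MST = {1-4(w=8) 2-3(w=3) 2-5(w=5) 2-7(w=4) 4-6(w=15) 5-6(w=1) 6-8(w=4)}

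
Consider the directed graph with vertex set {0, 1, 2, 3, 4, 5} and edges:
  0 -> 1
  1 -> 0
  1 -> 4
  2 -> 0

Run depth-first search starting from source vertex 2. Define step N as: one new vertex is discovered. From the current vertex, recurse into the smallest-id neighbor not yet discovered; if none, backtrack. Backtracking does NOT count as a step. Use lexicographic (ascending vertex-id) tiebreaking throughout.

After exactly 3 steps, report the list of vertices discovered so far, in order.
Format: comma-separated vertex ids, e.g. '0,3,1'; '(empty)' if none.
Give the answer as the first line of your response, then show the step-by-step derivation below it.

2,0,1

step 1: discover 2; path=2; order=2
step 2: discover 0; path=2>0; order=2,0
step 3: discover 1; path=2>0>1; order=2,0,1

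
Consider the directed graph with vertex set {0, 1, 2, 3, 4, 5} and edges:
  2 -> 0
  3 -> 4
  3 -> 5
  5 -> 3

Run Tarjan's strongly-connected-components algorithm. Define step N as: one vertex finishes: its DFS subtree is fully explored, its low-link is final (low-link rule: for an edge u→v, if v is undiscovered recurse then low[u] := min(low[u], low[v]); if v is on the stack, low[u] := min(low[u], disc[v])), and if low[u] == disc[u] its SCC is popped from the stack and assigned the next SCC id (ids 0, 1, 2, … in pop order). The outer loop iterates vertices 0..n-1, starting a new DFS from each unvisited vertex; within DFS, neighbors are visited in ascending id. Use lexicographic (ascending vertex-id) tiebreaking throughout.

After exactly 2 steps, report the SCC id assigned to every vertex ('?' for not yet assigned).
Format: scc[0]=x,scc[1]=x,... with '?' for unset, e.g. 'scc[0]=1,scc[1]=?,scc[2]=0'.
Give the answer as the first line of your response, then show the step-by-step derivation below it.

scc[0]=0,scc[1]=1,scc[2]=?,scc[3]=?,scc[4]=?,scc[5]=?

step 1: low=(low[0]=0,low[1]=?,low[2]=?,low[3]=?,low[4]=?,low[5]=?); scc=(scc[0]=0,scc[1]=?,scc[2]=?,scc[3]=?,scc[4]=?,scc[5]=?)
step 2: low=(low[0]=0,low[1]=1,low[2]=?,low[3]=?,low[4]=?,low[5]=?); scc=(scc[0]=0,scc[1]=1,scc[2]=?,scc[3]=?,scc[4]=?,scc[5]=?)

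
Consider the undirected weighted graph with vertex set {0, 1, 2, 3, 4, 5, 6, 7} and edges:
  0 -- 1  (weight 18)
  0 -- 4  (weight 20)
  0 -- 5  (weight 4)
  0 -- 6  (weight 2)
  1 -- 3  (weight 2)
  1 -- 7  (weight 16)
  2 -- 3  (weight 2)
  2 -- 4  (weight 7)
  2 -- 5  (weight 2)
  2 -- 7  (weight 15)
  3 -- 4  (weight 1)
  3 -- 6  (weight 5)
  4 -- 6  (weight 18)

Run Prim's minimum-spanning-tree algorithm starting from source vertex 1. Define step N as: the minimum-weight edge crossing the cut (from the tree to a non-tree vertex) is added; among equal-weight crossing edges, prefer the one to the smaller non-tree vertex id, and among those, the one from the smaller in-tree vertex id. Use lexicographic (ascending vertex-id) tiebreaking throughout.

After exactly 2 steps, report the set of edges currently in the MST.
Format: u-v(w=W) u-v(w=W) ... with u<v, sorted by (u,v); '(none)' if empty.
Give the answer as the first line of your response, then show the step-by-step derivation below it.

1-3(w=2) 3-4(w=1)

step 1: add edge 1-3 (w=2); MST = {1-3(w=2)}
step 2: add edge 3-4 (w=1); MST = {1-3(w=2) 3-4(w=1)}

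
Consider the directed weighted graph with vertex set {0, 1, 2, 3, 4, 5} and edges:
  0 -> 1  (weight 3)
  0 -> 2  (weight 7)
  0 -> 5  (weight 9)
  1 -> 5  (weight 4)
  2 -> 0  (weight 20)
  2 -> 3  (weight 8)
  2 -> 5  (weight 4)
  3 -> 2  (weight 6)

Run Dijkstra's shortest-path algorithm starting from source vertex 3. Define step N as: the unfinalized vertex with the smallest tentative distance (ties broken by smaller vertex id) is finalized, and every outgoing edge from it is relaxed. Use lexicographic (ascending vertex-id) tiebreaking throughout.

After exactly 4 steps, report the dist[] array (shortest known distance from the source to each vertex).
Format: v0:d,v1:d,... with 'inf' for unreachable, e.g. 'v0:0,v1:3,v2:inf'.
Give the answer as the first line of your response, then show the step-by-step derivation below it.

v0:26,v1:29,v2:6,v3:0,v4:inf,v5:10

step 1: dist = v0:inf,v1:inf,v2:6,v3:0,v4:inf,v5:inf
step 2: dist = v0:26,v1:inf,v2:6,v3:0,v4:inf,v5:10
step 3: dist = v0:26,v1:inf,v2:6,v3:0,v4:inf,v5:10
step 4: dist = v0:26,v1:29,v2:6,v3:0,v4:inf,v5:10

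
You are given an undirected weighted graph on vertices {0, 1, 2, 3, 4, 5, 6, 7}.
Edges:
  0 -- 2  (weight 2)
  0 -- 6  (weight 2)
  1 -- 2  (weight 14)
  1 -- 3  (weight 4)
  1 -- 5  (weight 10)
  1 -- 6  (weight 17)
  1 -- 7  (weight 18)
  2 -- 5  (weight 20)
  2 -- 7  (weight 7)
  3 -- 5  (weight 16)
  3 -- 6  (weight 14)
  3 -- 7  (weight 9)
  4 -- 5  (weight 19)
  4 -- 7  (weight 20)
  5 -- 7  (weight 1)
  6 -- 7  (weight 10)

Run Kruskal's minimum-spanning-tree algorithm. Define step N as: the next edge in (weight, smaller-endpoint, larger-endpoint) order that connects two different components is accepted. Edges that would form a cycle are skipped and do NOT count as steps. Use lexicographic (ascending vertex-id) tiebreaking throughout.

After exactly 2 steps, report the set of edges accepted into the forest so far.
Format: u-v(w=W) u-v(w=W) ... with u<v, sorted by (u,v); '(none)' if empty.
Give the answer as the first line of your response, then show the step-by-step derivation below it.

0-2(w=2) 5-7(w=1)

step 1: add edge 5-7 (w=1); MST = {5-7(w=1)}
step 2: add edge 0-2 (w=2); MST = {0-2(w=2) 5-7(w=1)}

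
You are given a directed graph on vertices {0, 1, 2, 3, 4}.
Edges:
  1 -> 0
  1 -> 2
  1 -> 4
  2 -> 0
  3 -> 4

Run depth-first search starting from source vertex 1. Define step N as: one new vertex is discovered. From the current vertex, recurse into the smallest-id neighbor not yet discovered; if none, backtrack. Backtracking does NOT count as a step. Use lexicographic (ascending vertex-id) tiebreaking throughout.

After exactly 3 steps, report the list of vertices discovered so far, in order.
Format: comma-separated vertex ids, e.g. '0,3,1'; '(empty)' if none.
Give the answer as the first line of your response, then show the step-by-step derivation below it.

1,0,2

step 1: discover 1; path=1; order=1
step 2: discover 0; path=1>0; order=1,0
step 3: discover 2; path=1>2; order=1,0,2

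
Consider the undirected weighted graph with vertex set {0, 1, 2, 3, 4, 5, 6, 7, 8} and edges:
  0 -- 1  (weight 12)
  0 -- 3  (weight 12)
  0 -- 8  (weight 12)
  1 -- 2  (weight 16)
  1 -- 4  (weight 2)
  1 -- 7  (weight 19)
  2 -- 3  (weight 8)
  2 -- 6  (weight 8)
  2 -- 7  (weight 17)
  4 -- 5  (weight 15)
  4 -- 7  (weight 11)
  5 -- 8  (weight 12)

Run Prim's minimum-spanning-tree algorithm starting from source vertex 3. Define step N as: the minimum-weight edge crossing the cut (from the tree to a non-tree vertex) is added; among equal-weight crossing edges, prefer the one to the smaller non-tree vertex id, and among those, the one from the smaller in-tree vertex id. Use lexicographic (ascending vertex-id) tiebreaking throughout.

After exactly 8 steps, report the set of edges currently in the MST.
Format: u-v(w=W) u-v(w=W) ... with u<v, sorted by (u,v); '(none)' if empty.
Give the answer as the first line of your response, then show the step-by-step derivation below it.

0-1(w=12) 0-3(w=12) 0-8(w=12) 1-4(w=2) 2-3(w=8) 2-6(w=8) 4-7(w=11) 5-8(w=12)

step 1: add edge 2-3 (w=8); MST = {2-3(w=8)}
step 2: add edge 2-6 (w=8); MST = {2-3(w=8) 2-6(w=8)}
step 3: add edge 0-3 (w=12); MST = {0-3(w=12) 2-3(w=8) 2-6(w=8)}
step 4: add edge 0-1 (w=12); MST = {0-1(w=12) 0-3(w=12) 2-3(w=8) 2-6(w=8)}
step 5: add edge 1-4 (w=2); MST = {0-1(w=12) 0-3(w=12) 1-4(w=2) 2-3(w=8) 2-6(w=8)}
step 6: add edge 4-7 (w=11); MST = {0-1(w=12) 0-3(w=12) 1-4(w=2) 2-3(w=8) 2-6(w=8) 4-7(w=11)}
step 7: add edge 0-8 (w=12); MST = {0-1(w=12) 0-3(w=12) 0-8(w=12) 1-4(w=2) 2-3(w=8) 2-6(w=8) 4-7(w=11)}
step 8: add edge 5-8 (w=12); MST = {0-1(w=12) 0-3(w=12) 0-8(w=12) 1-4(w=2) 2-3(w=8) 2-6(w=8) 4-7(w=11) 5-8(w=12)}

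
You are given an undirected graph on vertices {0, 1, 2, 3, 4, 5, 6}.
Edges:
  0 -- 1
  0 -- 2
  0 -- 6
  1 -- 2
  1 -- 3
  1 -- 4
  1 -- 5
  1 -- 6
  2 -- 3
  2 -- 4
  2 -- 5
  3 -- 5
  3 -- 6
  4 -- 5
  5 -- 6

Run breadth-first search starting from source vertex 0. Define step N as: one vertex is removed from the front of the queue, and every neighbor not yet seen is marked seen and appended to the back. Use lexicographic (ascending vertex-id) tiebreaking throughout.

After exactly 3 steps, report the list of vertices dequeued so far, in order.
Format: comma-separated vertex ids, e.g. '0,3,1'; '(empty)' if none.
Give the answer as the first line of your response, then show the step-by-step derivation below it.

0,1,2

step 1: dequeue 0; queue=[1,2,6]; order=0
step 2: dequeue 1; queue=[2,6,3,4,5]; order=0,1
step 3: dequeue 2; queue=[6,3,4,5]; order=0,1,2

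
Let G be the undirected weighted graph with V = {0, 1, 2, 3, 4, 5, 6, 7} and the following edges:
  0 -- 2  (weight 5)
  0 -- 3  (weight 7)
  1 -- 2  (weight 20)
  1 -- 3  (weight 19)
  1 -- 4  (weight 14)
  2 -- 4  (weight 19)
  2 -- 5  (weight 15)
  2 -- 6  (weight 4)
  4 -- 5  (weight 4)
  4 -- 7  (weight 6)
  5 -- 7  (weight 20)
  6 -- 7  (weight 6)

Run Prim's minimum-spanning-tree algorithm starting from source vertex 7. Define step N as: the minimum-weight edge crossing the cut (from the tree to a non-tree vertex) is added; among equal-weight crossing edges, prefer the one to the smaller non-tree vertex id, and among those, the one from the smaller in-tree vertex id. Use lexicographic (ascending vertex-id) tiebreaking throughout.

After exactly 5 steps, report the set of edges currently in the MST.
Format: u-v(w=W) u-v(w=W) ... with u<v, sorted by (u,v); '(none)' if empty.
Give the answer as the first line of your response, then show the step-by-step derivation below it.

0-2(w=5) 2-6(w=4) 4-5(w=4) 4-7(w=6) 6-7(w=6)

step 1: add edge 4-7 (w=6); MST = {4-7(w=6)}
step 2: add edge 4-5 (w=4); MST = {4-5(w=4) 4-7(w=6)}
step 3: add edge 6-7 (w=6); MST = {4-5(w=4) 4-7(w=6) 6-7(w=6)}
step 4: add edge 2-6 (w=4); MST = {2-6(w=4) 4-5(w=4) 4-7(w=6) 6-7(w=6)}
step 5: add edge 0-2 (w=5); MST = {0-2(w=5) 2-6(w=4) 4-5(w=4) 4-7(w=6) 6-7(w=6)}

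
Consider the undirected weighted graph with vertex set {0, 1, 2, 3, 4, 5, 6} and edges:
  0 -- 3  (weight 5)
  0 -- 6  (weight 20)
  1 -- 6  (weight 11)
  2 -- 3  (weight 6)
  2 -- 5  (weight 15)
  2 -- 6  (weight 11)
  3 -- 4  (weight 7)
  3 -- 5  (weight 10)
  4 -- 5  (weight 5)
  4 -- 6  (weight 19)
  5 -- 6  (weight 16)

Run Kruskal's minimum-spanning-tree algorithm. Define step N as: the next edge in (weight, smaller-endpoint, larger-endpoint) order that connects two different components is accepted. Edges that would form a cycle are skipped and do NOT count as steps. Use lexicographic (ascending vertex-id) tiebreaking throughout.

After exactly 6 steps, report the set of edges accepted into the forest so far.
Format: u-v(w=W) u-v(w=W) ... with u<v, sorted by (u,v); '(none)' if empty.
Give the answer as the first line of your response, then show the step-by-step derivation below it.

0-3(w=5) 1-6(w=11) 2-3(w=6) 2-6(w=11) 3-4(w=7) 4-5(w=5)

step 1: add edge 0-3 (w=5); MST = {0-3(w=5)}
step 2: add edge 4-5 (w=5); MST = {0-3(w=5) 4-5(w=5)}
step 3: add edge 2-3 (w=6); MST = {0-3(w=5) 2-3(w=6) 4-5(w=5)}
step 4: add edge 3-4 (w=7); MST = {0-3(w=5) 2-3(w=6) 3-4(w=7) 4-5(w=5)}
step 5: add edge 1-6 (w=11); MST = {0-3(w=5) 1-6(w=11) 2-3(w=6) 3-4(w=7) 4-5(w=5)}
step 6: add edge 2-6 (w=11); MST = {0-3(w=5) 1-6(w=11) 2-3(w=6) 2-6(w=11) 3-4(w=7) 4-5(w=5)}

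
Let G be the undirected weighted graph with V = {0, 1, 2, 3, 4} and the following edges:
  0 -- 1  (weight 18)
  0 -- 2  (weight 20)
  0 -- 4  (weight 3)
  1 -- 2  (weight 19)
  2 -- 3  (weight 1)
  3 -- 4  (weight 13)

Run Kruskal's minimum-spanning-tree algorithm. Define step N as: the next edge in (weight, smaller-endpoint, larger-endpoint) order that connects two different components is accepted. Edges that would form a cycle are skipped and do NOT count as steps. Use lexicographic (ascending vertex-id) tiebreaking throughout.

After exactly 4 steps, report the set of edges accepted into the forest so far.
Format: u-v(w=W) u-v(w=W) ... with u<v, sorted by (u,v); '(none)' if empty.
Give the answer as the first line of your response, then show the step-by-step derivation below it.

0-1(w=18) 0-4(w=3) 2-3(w=1) 3-4(w=13)

step 1: add edge 2-3 (w=1); MST = {2-3(w=1)}
step 2: add edge 0-4 (w=3); MST = {0-4(w=3) 2-3(w=1)}
step 3: add edge 3-4 (w=13); MST = {0-4(w=3) 2-3(w=1) 3-4(w=13)}
step 4: add edge 0-1 (w=18); MST = {0-1(w=18) 0-4(w=3) 2-3(w=1) 3-4(w=13)}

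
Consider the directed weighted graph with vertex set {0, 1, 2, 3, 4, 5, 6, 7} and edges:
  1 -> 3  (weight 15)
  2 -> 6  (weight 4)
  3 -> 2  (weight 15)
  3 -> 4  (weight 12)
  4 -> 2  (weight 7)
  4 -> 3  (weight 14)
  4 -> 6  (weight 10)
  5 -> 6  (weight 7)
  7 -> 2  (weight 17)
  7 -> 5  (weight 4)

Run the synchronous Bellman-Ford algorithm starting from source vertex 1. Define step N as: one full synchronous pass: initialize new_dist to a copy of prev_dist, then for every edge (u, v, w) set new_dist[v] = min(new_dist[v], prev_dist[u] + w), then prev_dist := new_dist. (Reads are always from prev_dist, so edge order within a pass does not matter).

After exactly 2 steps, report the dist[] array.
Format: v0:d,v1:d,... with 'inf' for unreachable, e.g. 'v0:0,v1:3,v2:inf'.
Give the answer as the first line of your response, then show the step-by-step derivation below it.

v0:inf,v1:0,v2:30,v3:15,v4:27,v5:inf,v6:inf,v7:inf

step 1: dist = v0:inf,v1:0,v2:inf,v3:15,v4:inf,v5:inf,v6:inf,v7:inf
step 2: dist = v0:inf,v1:0,v2:30,v3:15,v4:27,v5:inf,v6:inf,v7:inf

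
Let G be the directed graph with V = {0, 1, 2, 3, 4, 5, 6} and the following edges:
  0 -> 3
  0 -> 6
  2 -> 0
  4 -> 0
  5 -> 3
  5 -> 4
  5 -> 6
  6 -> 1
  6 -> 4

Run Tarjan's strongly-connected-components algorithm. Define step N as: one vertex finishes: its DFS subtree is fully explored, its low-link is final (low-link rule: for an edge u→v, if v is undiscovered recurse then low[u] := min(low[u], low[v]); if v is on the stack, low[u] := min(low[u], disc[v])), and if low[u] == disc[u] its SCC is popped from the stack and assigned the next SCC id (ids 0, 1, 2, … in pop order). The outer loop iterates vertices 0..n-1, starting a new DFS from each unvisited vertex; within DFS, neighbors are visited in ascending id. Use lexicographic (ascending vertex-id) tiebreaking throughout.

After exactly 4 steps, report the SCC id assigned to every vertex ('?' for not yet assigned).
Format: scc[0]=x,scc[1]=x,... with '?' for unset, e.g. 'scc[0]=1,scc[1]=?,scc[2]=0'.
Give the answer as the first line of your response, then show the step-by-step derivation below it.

scc[0]=?,scc[1]=1,scc[2]=?,scc[3]=0,scc[4]=?,scc[5]=?,scc[6]=?

step 1: low=(low[0]=0,low[1]=?,low[2]=?,low[3]=1,low[4]=?,low[5]=?,low[6]=?); scc=(scc[0]=?,scc[1]=?,scc[2]=?,scc[3]=0,scc[4]=?,scc[5]=?,scc[6]=?)
step 2: low=(low[0]=0,low[1]=3,low[2]=?,low[3]=1,low[4]=?,low[5]=?,low[6]=2); scc=(scc[0]=?,scc[1]=1,scc[2]=?,scc[3]=0,scc[4]=?,scc[5]=?,scc[6]=?)
step 3: low=(low[0]=0,low[1]=3,low[2]=?,low[3]=1,low[4]=0,low[5]=?,low[6]=2); scc=(scc[0]=?,scc[1]=1,scc[2]=?,scc[3]=0,scc[4]=?,scc[5]=?,scc[6]=?)
step 4: low=(low[0]=0,low[1]=3,low[2]=?,low[3]=1,low[4]=0,low[5]=?,low[6]=0); scc=(scc[0]=?,scc[1]=1,scc[2]=?,scc[3]=0,scc[4]=?,scc[5]=?,scc[6]=?)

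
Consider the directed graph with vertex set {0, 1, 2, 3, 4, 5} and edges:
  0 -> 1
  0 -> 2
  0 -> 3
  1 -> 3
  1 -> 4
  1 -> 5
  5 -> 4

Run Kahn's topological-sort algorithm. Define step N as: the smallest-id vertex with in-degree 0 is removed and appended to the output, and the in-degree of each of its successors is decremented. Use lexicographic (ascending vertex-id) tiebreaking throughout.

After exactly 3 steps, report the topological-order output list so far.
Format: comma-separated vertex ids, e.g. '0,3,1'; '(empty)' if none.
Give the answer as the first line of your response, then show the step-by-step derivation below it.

0,1,2

step 1: output 0; order=[0]; indeg=(0,0,0,1,2,1)
step 2: output 1; order=[0,1]; indeg=(0,0,0,0,1,0)
step 3: output 2; order=[0,1,2]; indeg=(0,0,0,0,1,0)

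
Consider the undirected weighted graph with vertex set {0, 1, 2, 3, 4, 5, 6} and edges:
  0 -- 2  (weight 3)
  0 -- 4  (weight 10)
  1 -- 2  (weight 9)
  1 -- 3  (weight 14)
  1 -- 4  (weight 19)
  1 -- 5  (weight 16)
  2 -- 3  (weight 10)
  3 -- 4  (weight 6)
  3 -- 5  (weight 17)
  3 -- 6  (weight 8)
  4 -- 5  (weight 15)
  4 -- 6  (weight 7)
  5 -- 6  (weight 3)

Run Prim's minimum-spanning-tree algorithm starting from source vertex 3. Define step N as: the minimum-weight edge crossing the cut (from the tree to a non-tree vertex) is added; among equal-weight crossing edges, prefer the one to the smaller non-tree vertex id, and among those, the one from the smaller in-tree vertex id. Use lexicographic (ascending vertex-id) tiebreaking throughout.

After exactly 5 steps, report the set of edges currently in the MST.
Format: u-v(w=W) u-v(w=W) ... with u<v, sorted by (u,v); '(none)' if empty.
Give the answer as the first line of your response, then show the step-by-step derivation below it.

0-2(w=3) 0-4(w=10) 3-4(w=6) 4-6(w=7) 5-6(w=3)

step 1: add edge 3-4 (w=6); MST = {3-4(w=6)}
step 2: add edge 4-6 (w=7); MST = {3-4(w=6) 4-6(w=7)}
step 3: add edge 5-6 (w=3); MST = {3-4(w=6) 4-6(w=7) 5-6(w=3)}
step 4: add edge 0-4 (w=10); MST = {0-4(w=10) 3-4(w=6) 4-6(w=7) 5-6(w=3)}
step 5: add edge 0-2 (w=3); MST = {0-2(w=3) 0-4(w=10) 3-4(w=6) 4-6(w=7) 5-6(w=3)}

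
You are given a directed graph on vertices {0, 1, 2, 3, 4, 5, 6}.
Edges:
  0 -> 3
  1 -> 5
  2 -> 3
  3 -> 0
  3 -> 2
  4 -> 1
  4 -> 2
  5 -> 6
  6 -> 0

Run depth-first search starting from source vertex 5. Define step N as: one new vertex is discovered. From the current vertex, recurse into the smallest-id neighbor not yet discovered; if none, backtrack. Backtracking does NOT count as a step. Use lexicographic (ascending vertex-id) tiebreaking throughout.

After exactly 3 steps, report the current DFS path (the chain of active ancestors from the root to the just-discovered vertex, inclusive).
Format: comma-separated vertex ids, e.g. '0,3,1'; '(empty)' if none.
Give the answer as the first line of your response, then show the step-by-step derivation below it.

5,6,0

step 1: discover 5; path=5; order=5
step 2: discover 6; path=5>6; order=5,6
step 3: discover 0; path=5>6>0; order=5,6,0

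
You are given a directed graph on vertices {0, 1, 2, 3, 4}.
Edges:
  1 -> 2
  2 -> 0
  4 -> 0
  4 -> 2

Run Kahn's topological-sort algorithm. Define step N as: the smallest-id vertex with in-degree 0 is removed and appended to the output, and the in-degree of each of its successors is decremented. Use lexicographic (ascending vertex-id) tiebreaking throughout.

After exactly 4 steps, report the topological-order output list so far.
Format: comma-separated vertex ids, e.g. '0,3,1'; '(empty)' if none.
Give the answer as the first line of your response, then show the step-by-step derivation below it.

1,3,4,2

step 1: output 1; order=[1]; indeg=(2,0,1,0,0)
step 2: output 3; order=[1,3]; indeg=(2,0,1,0,0)
step 3: output 4; order=[1,3,4]; indeg=(1,0,0,0,0)
step 4: output 2; order=[1,3,4,2]; indeg=(0,0,0,0,0)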